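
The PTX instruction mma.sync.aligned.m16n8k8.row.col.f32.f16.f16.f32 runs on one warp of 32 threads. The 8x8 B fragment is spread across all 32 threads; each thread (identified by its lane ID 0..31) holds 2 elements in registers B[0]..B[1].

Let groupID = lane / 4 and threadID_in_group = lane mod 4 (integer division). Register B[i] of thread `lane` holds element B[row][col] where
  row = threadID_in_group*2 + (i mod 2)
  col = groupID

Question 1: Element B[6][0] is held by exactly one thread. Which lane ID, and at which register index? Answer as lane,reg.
c=0⇒gr=0  r=6⇒th=3,odd=0
L=0*4+3=3  i=0=0

3,0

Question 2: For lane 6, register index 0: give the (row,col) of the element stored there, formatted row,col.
6: gid=1,tid=2
[0] (2*2+0,1) = (4,1)

4,1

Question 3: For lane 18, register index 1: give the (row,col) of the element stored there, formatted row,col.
lane 18=>18/4=4, 18 mod 4=2
i=1  r:2·2+1=>5  c:4

5,4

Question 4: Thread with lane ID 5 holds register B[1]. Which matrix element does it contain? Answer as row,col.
3,1

lane 5->5/4=1, 5 mod 4=1
i=1  r:2·1+1->3  c:1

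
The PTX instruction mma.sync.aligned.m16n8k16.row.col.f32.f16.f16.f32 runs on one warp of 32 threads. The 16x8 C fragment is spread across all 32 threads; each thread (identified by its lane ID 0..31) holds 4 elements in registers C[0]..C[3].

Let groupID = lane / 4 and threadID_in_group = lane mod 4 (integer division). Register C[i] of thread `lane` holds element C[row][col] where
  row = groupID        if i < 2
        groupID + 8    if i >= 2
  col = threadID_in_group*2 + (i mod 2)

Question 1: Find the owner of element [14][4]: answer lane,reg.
r=14⇒gr=6,Rb=1  c=4⇒th=2,odd=0
L=6*4+2=26  i=1*2+0=2

26,2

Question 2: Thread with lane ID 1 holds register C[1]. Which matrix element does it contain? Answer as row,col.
lane 1: gr=0 (1/4), th=1 (1%4)
i=1: r=0+0=0, c=1*2+1=3

0,3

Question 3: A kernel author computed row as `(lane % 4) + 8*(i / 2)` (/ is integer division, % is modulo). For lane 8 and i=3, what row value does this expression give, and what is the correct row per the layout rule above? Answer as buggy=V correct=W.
buggy=8 correct=10

`(lane % 4) + 8*(i / 2)`[8,3]->8
lane 8->8/4=2, 8 mod 4=0
i=3  r:2+8->10  c:2·0+1->1
row: 8 vs 10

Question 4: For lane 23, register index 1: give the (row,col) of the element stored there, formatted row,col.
5,7

lane 23: gr=5 (23/4), th=3 (23%4)
i=1: r=5+0=5, c=3*2+1=7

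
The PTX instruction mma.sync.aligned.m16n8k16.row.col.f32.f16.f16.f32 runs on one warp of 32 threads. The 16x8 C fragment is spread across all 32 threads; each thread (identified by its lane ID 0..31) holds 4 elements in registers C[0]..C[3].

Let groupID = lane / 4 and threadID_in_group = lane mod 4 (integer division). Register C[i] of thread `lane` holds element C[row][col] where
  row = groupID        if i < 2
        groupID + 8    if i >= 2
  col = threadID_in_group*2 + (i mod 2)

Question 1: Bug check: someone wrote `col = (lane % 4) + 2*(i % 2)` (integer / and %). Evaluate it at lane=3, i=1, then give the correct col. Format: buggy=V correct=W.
`(lane % 4) + 2*(i % 2)`[3,1]→5
lane 3: G=0 (3/4), T=3 (3%4)
i=1: r=0+0=0, c=3*2+1=7
col: 5 vs 7

buggy=5 correct=7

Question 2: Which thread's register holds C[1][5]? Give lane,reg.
r: 1->gid=1,r8=0  c: 5->tid=2,i&1=1
L=1*4+2=6  i=0*2+1=1

6,1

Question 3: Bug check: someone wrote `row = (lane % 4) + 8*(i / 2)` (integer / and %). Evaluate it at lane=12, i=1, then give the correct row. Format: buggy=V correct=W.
`(lane % 4) + 8*(i / 2)`[12,1]->0
lane 12: gid=3 (12/4), tid=0 (12%4)
i=1: r=3+0=3, c=0*2+1=1
row: 0 vs 3

buggy=0 correct=3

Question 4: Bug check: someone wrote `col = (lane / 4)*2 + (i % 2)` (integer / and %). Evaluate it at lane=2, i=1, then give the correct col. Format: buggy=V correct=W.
`(lane / 4)*2 + (i % 2)`[2,1]=>1
lane 2: grp=0 (2/4), tig=2 (2%4)
i=1: r=0+0=0, c=2*2+1=5
col: 1 vs 5

buggy=1 correct=5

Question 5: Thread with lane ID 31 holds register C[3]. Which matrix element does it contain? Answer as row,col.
L=31→G=31>>2=7, T=31&3=3
[3]→row 7+8=15  col 3·2+1=7

15,7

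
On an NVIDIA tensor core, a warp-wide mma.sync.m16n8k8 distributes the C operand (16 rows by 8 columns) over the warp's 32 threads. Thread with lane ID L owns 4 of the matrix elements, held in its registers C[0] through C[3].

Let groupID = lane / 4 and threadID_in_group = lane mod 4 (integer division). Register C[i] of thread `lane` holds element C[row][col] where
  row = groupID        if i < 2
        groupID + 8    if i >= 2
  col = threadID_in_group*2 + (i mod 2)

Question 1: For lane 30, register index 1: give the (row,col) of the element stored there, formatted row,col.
7,5

L=30⇒gr=30>>2=7, th=30&3=2
[1]⇒row 7+0=7  col 2·2+1=5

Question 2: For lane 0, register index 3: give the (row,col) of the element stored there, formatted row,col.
0: grp=0,tig=0
[3] (0+8,0*2+1) = (8,1)

8,1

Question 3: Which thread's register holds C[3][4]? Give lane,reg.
r:3=>grp=3,rB=0  c:4=>tig=2,lo=0
L=3*4+2=14  i=0*2+0=0

14,0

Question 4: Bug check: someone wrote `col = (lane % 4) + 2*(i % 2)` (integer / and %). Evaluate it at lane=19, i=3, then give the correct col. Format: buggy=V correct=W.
`(lane % 4) + 2*(i % 2)`[19,3]=>5
lane 19=>19/4=4, 19 mod 4=3
i=3  r:4+8=>12  c:2·3+1=>7
col: 5 vs 7

buggy=5 correct=7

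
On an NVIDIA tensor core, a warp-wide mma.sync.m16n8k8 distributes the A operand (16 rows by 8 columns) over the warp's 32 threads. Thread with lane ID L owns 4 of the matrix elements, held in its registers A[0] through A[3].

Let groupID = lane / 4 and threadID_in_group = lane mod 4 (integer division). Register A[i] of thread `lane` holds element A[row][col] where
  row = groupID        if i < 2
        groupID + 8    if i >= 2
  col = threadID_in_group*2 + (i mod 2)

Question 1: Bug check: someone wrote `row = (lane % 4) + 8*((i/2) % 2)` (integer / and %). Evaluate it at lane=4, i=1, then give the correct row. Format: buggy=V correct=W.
`(lane % 4) + 8*((i/2) % 2)`[4,1]⇒0
L=4⇒gr=4>>2=1, th=4&3=0
[1]⇒row 1+0=1  col 0·2+1=1
row: 0 vs 1

buggy=0 correct=1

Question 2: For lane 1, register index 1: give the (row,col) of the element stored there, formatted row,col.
0,3

lane 1: gr=0 (1/4), th=1 (1%4)
i=1: r=0+0=0, c=1*2+1=3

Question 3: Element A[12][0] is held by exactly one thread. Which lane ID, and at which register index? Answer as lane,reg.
r=12->g=4,rb=1  c=0->t=0,b0=0
L=4*4+0=16  i=1*2+0=2

16,2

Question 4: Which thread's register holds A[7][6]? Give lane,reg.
31,0

r:7=>grp=7,rB=0  c:6=>tig=3,lo=0
L=7*4+3=31  i=0*2+0=0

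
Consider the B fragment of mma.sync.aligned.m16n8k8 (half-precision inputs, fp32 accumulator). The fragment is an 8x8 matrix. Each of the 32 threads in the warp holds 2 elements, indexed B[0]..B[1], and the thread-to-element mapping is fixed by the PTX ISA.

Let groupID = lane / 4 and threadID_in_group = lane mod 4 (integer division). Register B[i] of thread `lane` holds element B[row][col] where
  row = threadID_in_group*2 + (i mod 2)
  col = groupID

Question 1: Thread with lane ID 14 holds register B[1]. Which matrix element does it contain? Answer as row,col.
5,3

lane 14=>14/4=3, 14 mod 4=2
i=1  r:2·2+1=>5  c:3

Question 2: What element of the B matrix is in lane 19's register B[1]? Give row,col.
lane 19⇒19/4=4, 19 mod 4=3
i=1  r:2·3+1⇒7  c:4

7,4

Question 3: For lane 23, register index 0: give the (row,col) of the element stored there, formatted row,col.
6,5

L=23→G=23>>2=5, T=23&3=3
[0]→row 3·2+0=6  col G=5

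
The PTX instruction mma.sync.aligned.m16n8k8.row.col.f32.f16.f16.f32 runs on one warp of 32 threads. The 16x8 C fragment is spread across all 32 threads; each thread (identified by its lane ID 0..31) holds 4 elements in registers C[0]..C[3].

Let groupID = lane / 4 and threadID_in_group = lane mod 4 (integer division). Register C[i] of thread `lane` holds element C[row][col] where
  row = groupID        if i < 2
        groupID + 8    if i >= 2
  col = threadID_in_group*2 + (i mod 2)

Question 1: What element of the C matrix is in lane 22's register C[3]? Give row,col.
lane 22: g=5 (22/4), t=2 (22%4)
i=3: r=5+8=13, c=2*2+1=5

13,5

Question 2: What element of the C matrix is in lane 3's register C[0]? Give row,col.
lane 3->3/4=0, 3 mod 4=3
i=0  r:0+0->0  c:2·3+0->6

0,6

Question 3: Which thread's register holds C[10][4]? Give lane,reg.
r=10->g=2,rb=1  c=4->t=2,b0=0
L=2*4+2=10  i=1*2+0=2

10,2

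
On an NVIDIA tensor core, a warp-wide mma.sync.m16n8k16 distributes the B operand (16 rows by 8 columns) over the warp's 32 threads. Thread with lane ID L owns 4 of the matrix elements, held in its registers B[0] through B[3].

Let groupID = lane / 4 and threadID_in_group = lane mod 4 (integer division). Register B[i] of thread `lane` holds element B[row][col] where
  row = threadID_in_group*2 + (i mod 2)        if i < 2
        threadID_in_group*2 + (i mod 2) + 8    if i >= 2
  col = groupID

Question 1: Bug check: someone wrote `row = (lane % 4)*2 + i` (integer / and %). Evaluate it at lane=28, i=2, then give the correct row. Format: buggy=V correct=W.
`(lane % 4)*2 + i`[28,2]⇒2
L=28⇒gr=28>>2=7, th=28&3=0
[2]⇒row 0·2+0+8=8  col gr=7
row: 2 vs 8

buggy=2 correct=8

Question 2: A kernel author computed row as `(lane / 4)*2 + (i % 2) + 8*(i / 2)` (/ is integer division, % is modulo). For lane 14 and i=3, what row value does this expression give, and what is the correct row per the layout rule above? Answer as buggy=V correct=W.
buggy=15 correct=13

`(lane / 4)*2 + (i % 2) + 8*(i / 2)`[14,3]->15
L=14->g=14>>2=3, t=14&3=2
[3]->row 2·2+1+8=13  col g=3
row: 15 vs 13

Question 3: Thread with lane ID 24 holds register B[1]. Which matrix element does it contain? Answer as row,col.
lane 24: G=6 (24/4), T=0 (24%4)
i=1: r=0*2+1+0=1, c=G=6

1,6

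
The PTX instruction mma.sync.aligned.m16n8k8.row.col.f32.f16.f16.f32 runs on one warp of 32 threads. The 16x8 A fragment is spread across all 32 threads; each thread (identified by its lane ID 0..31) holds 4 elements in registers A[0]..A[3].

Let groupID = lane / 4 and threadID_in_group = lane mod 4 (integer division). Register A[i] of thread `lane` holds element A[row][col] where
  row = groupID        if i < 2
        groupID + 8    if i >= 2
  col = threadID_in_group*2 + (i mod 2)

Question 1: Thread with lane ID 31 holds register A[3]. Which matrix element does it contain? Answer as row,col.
15,7

L=31→G=31>>2=7, T=31&3=3
[3]→row 7+8=15  col 3·2+1=7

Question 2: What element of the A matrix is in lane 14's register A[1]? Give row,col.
lane 14: gr=3 (14/4), th=2 (14%4)
i=1: r=3+0=3, c=2*2+1=5

3,5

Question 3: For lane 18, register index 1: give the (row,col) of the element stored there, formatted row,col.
4,5

18: g=4,t=2
[1] (4+0,2*2+1) = (4,5)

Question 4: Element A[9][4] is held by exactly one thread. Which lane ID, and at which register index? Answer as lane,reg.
r=9→G=1,rhi=1  c=4→T=2,p=0
L=1*4+2=6  i=1*2+0=2

6,2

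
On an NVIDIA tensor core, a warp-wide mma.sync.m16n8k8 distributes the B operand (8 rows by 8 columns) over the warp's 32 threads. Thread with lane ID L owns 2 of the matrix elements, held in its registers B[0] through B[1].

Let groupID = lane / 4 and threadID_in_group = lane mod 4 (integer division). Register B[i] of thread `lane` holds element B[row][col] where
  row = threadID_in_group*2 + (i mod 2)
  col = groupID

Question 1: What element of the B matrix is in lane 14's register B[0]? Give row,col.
4,3

lane 14: gid=3 (14/4), tid=2 (14%4)
i=0: r=2*2+0=4, c=gid=3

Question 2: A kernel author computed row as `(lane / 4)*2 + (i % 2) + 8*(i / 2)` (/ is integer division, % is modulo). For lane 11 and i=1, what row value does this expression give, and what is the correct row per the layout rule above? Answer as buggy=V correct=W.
`(lane / 4)*2 + (i % 2) + 8*(i / 2)`[11,1]->5
L=11->gid=11>>2=2, tid=11&3=3
[1]->row 3·2+1=7  col gid=2
row: 5 vs 7

buggy=5 correct=7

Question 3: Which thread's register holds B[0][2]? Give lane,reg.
8,0

c=2->g=2  r=0->t=0,b0=0
L=2*4+0=8  i=0=0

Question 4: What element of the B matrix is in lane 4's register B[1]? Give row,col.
lane 4->4/4=1, 4 mod 4=0
i=1  r:2·0+1->1  c:1

1,1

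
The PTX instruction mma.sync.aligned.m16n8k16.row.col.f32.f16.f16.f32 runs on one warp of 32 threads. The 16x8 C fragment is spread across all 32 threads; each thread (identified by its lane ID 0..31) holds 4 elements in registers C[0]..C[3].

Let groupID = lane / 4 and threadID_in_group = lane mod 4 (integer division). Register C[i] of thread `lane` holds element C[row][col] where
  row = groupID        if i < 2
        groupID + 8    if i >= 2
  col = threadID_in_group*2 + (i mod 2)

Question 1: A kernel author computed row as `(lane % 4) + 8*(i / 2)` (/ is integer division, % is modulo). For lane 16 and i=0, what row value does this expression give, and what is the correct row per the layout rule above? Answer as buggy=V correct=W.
buggy=0 correct=4

`(lane % 4) + 8*(i / 2)`[16,0]->0
lane 16: g=4 (16/4), t=0 (16%4)
i=0: r=4+0=4, c=0*2+0=0
row: 0 vs 4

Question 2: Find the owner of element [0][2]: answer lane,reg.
r: 0->gid=0,r8=0  c: 2->tid=1,i&1=0
L=0*4+1=1  i=0*2+0=0

1,0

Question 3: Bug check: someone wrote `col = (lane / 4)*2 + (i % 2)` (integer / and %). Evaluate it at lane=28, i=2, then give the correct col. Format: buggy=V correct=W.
buggy=14 correct=0

`(lane / 4)*2 + (i % 2)`[28,2]->14
lane 28->28/4=7, 28 mod 4=0
i=2  r:7+8->15  c:2·0+0->0
col: 14 vs 0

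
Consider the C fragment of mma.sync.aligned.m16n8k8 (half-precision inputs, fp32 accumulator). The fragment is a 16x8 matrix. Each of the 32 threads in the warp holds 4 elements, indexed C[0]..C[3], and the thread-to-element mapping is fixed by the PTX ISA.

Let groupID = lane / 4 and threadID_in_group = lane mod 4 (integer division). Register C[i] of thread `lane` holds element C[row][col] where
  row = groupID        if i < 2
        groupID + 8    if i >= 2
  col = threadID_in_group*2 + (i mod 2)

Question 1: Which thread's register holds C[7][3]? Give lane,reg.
29,1

r=7->g=7,rb=0  c=3->t=1,b0=1
L=7*4+1=29  i=0*2+1=1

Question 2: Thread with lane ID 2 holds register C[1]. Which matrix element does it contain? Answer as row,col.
0,5

2: grp=0,tig=2
[1] (0+0,2*2+1) = (0,5)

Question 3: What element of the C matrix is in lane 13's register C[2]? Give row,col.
lane 13: gr=3 (13/4), th=1 (13%4)
i=2: r=3+8=11, c=1*2+0=2

11,2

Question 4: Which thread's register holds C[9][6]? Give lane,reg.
7,2

r=9->g=1,rb=1  c=6->t=3,b0=0
L=1*4+3=7  i=1*2+0=2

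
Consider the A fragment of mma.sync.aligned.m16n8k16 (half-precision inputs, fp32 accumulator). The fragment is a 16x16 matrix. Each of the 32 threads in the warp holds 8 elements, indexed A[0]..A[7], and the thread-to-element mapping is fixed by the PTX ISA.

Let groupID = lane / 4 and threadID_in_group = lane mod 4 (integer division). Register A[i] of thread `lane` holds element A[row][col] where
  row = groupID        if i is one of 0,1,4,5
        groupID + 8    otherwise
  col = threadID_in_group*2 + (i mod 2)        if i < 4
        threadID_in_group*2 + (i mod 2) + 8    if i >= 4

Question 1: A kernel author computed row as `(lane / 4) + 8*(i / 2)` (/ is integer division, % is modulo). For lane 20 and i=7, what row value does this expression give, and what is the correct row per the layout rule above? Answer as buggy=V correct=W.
`(lane / 4) + 8*(i / 2)`[20,7]=>29
lane 20: grp=5 (20/4), tig=0 (20%4)
i=7: r=5+8=13, c=0*2+1+8=9
row: 29 vs 13

buggy=29 correct=13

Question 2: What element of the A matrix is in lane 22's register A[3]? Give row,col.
lane 22: G=5 (22/4), T=2 (22%4)
i=3: r=5+8=13, c=2*2+1+0=5

13,5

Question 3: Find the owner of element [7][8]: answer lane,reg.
r:7=>grp=7,rB=0  c:8=>cB=1,tig=0,lo=0
L=7*4+0=28  i=1*4+0*2+0=4

28,4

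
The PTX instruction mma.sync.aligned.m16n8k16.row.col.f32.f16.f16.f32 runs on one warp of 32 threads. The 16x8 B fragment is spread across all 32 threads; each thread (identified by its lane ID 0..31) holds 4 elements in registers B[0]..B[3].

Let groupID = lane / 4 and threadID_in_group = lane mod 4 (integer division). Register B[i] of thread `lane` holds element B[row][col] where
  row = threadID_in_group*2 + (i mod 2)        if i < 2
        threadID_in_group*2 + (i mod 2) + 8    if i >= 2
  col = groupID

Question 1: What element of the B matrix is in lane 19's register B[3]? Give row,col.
lane 19: g=4 (19/4), t=3 (19%4)
i=3: r=3*2+1+8=15, c=g=4

15,4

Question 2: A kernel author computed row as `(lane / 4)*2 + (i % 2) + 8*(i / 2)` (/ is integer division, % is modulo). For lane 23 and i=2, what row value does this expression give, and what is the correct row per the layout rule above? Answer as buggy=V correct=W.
buggy=18 correct=14

`(lane / 4)*2 + (i % 2) + 8*(i / 2)`[23,2]→18
lane 23→23/4=5, 23 mod 4=3
i=2  r:2·3+0+8→14  c:5
row: 18 vs 14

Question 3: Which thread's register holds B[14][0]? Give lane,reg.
c:0=>grp=0  r:14=>rB=1,tig=3,lo=0
L=0*4+3=3  i=1*2+0=2

3,2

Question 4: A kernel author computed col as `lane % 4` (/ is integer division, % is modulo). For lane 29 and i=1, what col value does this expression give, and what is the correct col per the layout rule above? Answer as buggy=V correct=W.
buggy=1 correct=7

`lane % 4`[29,1]⇒1
lane 29⇒29/4=7, 29 mod 4=1
i=1  r:2·1+1+0⇒3  c:7
col: 1 vs 7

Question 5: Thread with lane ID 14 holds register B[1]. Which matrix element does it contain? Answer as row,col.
5,3

14: gid=3,tid=2
[1] (2*2+1+0,3) = (5,3)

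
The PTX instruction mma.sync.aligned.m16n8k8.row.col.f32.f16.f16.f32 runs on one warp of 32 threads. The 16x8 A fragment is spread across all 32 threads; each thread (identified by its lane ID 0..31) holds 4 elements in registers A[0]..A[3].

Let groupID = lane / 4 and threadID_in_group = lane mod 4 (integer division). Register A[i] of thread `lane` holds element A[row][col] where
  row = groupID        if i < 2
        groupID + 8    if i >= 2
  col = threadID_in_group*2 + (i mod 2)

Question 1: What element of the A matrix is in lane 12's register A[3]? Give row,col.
L=12->gid=12>>2=3, tid=12&3=0
[3]->row 3+8=11  col 0·2+1=1

11,1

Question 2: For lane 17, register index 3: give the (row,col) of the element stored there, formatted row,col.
lane 17: gr=4 (17/4), th=1 (17%4)
i=3: r=4+8=12, c=1*2+1=3

12,3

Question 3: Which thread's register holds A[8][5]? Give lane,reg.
2,3

r: 8->gid=0,r8=1  c: 5->tid=2,i&1=1
L=0*4+2=2  i=1*2+1=3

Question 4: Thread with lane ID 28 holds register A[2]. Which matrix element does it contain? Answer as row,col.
28: gr=7,th=0
[2] (7+8,0*2+0) = (15,0)

15,0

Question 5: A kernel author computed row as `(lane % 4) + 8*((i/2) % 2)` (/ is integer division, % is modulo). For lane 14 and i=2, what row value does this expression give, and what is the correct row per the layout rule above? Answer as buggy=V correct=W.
`(lane % 4) + 8*((i/2) % 2)`[14,2]→10
14: G=3,T=2
[2] (3+8,2*2+0) = (11,4)
row: 10 vs 11

buggy=10 correct=11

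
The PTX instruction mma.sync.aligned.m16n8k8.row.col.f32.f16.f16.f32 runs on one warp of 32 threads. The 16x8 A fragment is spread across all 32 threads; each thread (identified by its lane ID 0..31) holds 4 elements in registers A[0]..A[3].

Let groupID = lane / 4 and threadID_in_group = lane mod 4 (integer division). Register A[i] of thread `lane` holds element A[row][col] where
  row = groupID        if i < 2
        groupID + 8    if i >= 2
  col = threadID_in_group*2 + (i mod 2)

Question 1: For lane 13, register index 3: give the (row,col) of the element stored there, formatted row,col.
L=13⇒gr=13>>2=3, th=13&3=1
[3]⇒row 3+8=11  col 1·2+1=3

11,3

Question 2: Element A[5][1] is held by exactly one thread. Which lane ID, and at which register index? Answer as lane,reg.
20,1

r=5->g=5,rb=0  c=1->t=0,b0=1
L=5*4+0=20  i=0*2+1=1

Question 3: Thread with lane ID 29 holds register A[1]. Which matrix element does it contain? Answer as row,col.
7,3

lane 29->29/4=7, 29 mod 4=1
i=1  r:7+0->7  c:2·1+1->3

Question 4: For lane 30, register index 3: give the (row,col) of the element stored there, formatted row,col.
15,5

lane 30: grp=7 (30/4), tig=2 (30%4)
i=3: r=7+8=15, c=2*2+1=5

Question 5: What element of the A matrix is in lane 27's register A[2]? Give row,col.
14,6

lane 27->27/4=6, 27 mod 4=3
i=2  r:6+8->14  c:2·3+0->6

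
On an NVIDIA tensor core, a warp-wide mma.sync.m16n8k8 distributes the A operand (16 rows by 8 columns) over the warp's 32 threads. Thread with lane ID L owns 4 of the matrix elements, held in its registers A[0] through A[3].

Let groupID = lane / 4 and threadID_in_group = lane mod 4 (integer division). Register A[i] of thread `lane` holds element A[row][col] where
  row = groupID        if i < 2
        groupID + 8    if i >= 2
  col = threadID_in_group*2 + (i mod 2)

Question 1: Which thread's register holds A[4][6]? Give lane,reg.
19,0

r=4→G=4,rhi=0  c=6→T=3,p=0
L=4*4+3=19  i=0*2+0=0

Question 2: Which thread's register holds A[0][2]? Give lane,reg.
r=0->g=0,rb=0  c=2->t=1,b0=0
L=0*4+1=1  i=0*2+0=0

1,0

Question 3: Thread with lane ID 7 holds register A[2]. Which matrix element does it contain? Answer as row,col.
9,6

L=7⇒gr=7>>2=1, th=7&3=3
[2]⇒row 1+8=9  col 3·2+0=6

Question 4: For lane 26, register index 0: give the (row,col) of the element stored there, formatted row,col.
6,4

lane 26: grp=6 (26/4), tig=2 (26%4)
i=0: r=6+0=6, c=2*2+0=4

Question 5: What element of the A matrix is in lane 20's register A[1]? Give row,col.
5,1

L=20→G=20>>2=5, T=20&3=0
[1]→row 5+0=5  col 0·2+1=1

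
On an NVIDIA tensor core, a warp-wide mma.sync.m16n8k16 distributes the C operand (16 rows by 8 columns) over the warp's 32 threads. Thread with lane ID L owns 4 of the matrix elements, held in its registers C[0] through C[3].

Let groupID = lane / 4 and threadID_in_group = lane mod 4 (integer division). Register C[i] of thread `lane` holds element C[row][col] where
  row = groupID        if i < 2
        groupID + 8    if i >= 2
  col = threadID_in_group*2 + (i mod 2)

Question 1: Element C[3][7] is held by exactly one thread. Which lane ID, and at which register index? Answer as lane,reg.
r=3⇒gr=3,Rb=0  c=7⇒th=3,odd=1
L=3*4+3=15  i=0*2+1=1

15,1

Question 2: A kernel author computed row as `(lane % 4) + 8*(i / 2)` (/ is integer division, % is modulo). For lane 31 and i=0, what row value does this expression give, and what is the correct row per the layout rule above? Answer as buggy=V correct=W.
`(lane % 4) + 8*(i / 2)`[31,0]→3
31: G=7,T=3
[0] (7+0,3*2+0) = (7,6)
row: 3 vs 7

buggy=3 correct=7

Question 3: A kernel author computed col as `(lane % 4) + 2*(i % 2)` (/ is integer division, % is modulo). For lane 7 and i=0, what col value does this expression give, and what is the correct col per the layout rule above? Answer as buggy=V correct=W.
buggy=3 correct=6

`(lane % 4) + 2*(i % 2)`[7,0]->3
lane 7: g=1 (7/4), t=3 (7%4)
i=0: r=1+0=1, c=3*2+0=6
col: 3 vs 6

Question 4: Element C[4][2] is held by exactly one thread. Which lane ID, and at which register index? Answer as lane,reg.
17,0

r=4→G=4,rhi=0  c=2→T=1,p=0
L=4*4+1=17  i=0*2+0=0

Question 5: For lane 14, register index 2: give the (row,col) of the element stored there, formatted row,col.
11,4

L=14⇒gr=14>>2=3, th=14&3=2
[2]⇒row 3+8=11  col 2·2+0=4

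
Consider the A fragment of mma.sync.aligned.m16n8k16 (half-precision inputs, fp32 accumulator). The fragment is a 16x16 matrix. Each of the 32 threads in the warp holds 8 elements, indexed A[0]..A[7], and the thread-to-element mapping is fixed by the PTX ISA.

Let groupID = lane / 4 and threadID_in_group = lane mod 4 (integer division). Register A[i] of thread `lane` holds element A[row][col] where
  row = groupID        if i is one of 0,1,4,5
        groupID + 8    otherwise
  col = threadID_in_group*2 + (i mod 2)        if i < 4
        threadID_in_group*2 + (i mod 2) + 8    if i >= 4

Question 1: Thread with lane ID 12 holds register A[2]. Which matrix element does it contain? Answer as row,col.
11,0

lane 12: gid=3 (12/4), tid=0 (12%4)
i=2: r=3+8=11, c=0*2+0+0=0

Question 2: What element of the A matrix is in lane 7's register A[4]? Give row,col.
lane 7: gid=1 (7/4), tid=3 (7%4)
i=4: r=1+0=1, c=3*2+0+8=14

1,14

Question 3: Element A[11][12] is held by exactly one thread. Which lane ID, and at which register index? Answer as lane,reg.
14,6

r=11->g=3,rb=1  c=12->cb=1,t=2,b0=0
L=3*4+2=14  i=1*4+1*2+0=6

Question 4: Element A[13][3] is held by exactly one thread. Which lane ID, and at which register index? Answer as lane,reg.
21,3

r=13⇒gr=5,Rb=1  c=3⇒Cb=0,th=1,odd=1
L=5*4+1=21  i=0*4+1*2+1=3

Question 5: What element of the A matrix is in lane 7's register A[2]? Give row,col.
9,6

lane 7: G=1 (7/4), T=3 (7%4)
i=2: r=1+8=9, c=3*2+0+0=6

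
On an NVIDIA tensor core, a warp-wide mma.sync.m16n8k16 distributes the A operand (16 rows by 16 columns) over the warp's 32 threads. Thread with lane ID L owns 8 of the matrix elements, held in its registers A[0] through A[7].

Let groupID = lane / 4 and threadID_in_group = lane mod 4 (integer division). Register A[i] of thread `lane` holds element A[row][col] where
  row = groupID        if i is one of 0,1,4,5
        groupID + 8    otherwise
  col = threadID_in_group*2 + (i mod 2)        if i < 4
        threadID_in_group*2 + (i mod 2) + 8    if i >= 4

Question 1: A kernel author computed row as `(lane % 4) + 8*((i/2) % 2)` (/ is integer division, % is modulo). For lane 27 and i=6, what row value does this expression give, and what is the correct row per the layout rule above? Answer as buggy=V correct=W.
buggy=11 correct=14

`(lane % 4) + 8*((i/2) % 2)`[27,6]->11
lane 27: gid=6 (27/4), tid=3 (27%4)
i=6: r=6+8=14, c=3*2+0+8=14
row: 11 vs 14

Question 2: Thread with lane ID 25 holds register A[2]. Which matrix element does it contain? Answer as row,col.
lane 25->25/4=6, 25 mod 4=1
i=2  r:6+8->14  c:2·1+0+0->2

14,2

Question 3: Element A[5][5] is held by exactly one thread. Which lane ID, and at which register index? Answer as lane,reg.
r=5⇒gr=5,Rb=0  c=5⇒Cb=0,th=2,odd=1
L=5*4+2=22  i=0*4+0*2+1=1

22,1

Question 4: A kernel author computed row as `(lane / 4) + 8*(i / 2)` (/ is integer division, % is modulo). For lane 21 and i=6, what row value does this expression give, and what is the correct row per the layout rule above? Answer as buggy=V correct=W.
buggy=29 correct=13

`(lane / 4) + 8*(i / 2)`[21,6]->29
lane 21: gid=5 (21/4), tid=1 (21%4)
i=6: r=5+8=13, c=1*2+0+8=10
row: 29 vs 13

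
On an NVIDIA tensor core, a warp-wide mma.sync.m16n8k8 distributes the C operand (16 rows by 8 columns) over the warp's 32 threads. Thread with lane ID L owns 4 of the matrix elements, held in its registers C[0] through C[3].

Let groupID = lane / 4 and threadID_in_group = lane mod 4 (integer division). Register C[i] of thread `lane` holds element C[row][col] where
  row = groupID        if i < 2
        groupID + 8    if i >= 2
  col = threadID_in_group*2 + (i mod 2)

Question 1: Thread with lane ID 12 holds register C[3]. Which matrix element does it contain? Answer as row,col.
L=12->g=12>>2=3, t=12&3=0
[3]->row 3+8=11  col 0·2+1=1

11,1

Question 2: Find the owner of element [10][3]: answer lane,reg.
r=10⇒gr=2,Rb=1  c=3⇒th=1,odd=1
L=2*4+1=9  i=1*2+1=3

9,3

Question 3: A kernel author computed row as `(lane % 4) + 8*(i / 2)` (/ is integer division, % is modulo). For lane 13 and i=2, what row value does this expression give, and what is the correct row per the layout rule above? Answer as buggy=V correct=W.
buggy=9 correct=11

`(lane % 4) + 8*(i / 2)`[13,2]⇒9
L=13⇒gr=13>>2=3, th=13&3=1
[2]⇒row 3+8=11  col 1·2+0=2
row: 9 vs 11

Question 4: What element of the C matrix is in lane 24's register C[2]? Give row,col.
14,0

24: g=6,t=0
[2] (6+8,0*2+0) = (14,0)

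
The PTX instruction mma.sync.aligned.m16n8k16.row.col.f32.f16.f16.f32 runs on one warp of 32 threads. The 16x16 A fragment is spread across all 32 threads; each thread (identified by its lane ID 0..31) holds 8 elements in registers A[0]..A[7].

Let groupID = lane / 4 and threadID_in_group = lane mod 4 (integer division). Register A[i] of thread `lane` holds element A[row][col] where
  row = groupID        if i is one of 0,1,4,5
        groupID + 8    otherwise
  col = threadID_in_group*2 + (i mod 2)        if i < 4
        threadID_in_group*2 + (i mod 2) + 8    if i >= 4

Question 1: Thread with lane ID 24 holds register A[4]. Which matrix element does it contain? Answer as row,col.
6,8

lane 24: gr=6 (24/4), th=0 (24%4)
i=4: r=6+0=6, c=0*2+0+8=8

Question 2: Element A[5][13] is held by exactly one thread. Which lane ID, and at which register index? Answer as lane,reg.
22,5

r=5→G=5,rhi=0  c=13→chi=1,T=2,p=1
L=5*4+2=22  i=1*4+0*2+1=5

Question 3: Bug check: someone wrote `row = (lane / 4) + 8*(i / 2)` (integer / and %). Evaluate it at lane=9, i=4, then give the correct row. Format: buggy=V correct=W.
buggy=18 correct=2

`(lane / 4) + 8*(i / 2)`[9,4]⇒18
lane 9: gr=2 (9/4), th=1 (9%4)
i=4: r=2+0=2, c=1*2+0+8=10
row: 18 vs 2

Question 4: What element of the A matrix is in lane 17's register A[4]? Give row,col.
4,10

lane 17=>17/4=4, 17 mod 4=1
i=4  r:4+0=>4  c:2·1+0+8=>10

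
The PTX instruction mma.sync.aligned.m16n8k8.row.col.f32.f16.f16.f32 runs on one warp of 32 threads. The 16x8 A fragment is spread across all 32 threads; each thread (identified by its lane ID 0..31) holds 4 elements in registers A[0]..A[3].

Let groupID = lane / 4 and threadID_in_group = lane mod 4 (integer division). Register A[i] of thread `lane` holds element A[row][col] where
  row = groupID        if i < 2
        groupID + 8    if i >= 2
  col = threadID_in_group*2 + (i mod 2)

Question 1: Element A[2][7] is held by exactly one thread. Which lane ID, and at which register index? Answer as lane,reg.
11,1

r=2→G=2,rhi=0  c=7→T=3,p=1
L=2*4+3=11  i=0*2+1=1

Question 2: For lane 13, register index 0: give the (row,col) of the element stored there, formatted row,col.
3,2

13: gr=3,th=1
[0] (3+0,1*2+0) = (3,2)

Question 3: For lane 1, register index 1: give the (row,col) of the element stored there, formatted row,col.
1: gid=0,tid=1
[1] (0+0,1*2+1) = (0,3)

0,3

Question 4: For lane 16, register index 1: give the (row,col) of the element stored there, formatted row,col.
4,1

lane 16: gr=4 (16/4), th=0 (16%4)
i=1: r=4+0=4, c=0*2+1=1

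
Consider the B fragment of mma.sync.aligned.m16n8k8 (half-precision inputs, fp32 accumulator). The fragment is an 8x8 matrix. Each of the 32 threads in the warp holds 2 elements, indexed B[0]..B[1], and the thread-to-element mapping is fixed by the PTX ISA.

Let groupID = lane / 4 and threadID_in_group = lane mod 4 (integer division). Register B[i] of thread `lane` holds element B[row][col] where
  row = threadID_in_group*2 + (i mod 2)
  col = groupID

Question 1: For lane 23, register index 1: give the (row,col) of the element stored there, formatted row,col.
7,5

lane 23->23/4=5, 23 mod 4=3
i=1  r:2·3+1->7  c:5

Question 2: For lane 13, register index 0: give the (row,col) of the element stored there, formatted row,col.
2,3

lane 13: g=3 (13/4), t=1 (13%4)
i=0: r=1*2+0=2, c=g=3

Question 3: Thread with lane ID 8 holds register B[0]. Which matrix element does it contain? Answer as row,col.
L=8->g=8>>2=2, t=8&3=0
[0]->row 0·2+0=0  col g=2

0,2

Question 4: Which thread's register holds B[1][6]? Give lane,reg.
24,1

c=6⇒gr=6  r=1⇒th=0,odd=1
L=6*4+0=24  i=1=1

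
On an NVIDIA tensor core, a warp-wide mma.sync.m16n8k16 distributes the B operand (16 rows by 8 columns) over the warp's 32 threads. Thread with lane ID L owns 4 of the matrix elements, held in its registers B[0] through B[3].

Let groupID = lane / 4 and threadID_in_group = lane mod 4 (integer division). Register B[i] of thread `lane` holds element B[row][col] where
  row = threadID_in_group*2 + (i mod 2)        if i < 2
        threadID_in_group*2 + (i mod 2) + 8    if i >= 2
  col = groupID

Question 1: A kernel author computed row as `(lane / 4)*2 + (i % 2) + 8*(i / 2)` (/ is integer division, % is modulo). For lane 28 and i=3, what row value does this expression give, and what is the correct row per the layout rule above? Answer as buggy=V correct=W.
`(lane / 4)*2 + (i % 2) + 8*(i / 2)`[28,3]=>23
L=28=>grp=28>>2=7, tig=28&3=0
[3]=>row 0·2+1+8=9  col grp=7
row: 23 vs 9

buggy=23 correct=9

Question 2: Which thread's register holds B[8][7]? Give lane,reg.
28,2

c:7=>grp=7  r:8=>rB=1,tig=0,lo=0
L=7*4+0=28  i=1*2+0=2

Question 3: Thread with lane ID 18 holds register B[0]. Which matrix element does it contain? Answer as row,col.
18: g=4,t=2
[0] (2*2+0+0,4) = (4,4)

4,4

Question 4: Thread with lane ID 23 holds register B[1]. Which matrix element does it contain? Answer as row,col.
23: g=5,t=3
[1] (3*2+1+0,5) = (7,5)

7,5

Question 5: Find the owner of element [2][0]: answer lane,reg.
1,0

c: 0->gid=0  r: 2->r8=0,tid=1,i&1=0
L=0*4+1=1  i=0*2+0=0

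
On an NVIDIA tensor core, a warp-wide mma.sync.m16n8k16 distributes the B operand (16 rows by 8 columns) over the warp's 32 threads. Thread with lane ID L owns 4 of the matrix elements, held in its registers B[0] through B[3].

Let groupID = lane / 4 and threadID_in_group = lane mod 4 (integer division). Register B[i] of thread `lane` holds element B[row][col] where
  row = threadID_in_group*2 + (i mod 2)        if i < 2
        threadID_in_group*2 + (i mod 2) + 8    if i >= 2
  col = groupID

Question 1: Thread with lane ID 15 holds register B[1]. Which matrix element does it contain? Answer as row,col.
L=15=>grp=15>>2=3, tig=15&3=3
[1]=>row 3·2+1+0=7  col grp=3

7,3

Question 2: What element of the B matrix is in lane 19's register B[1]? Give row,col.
7,4

lane 19: gid=4 (19/4), tid=3 (19%4)
i=1: r=3*2+1+0=7, c=gid=4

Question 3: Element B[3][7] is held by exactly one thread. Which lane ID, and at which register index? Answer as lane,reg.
29,1

c: 7->gid=7  r: 3->r8=0,tid=1,i&1=1
L=7*4+1=29  i=0*2+1=1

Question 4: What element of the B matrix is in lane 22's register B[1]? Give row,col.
lane 22: gid=5 (22/4), tid=2 (22%4)
i=1: r=2*2+1+0=5, c=gid=5

5,5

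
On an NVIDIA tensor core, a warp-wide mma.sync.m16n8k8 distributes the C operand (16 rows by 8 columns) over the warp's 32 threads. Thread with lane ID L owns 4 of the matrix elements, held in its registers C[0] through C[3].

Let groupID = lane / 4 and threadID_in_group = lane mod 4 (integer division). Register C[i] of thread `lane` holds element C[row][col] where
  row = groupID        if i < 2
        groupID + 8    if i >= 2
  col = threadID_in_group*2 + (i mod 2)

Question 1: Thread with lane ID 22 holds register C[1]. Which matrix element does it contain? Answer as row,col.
5,5

L=22→G=22>>2=5, T=22&3=2
[1]→row 5+0=5  col 2·2+1=5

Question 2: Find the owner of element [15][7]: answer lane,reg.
r=15->g=7,rb=1  c=7->t=3,b0=1
L=7*4+3=31  i=1*2+1=3

31,3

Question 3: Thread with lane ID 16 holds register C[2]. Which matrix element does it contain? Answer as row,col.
lane 16: grp=4 (16/4), tig=0 (16%4)
i=2: r=4+8=12, c=0*2+0=0

12,0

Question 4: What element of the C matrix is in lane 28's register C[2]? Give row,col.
L=28->g=28>>2=7, t=28&3=0
[2]->row 7+8=15  col 0·2+0=0

15,0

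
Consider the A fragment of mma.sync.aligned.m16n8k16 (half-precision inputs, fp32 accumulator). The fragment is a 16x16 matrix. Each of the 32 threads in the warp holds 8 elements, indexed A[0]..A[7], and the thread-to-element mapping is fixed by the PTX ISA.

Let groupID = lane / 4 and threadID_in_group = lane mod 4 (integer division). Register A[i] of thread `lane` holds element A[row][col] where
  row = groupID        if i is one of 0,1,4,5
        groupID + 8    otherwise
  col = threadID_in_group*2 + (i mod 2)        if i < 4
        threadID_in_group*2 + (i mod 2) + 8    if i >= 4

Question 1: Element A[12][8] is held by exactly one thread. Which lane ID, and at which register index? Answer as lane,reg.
16,6

r: 12->gid=4,r8=1  c: 8->c8=1,tid=0,i&1=0
L=4*4+0=16  i=1*4+1*2+0=6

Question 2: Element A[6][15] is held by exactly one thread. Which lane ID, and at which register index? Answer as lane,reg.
r=6⇒gr=6,Rb=0  c=15⇒Cb=1,th=3,odd=1
L=6*4+3=27  i=1*4+0*2+1=5

27,5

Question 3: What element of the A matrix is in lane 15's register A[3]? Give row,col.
L=15->gid=15>>2=3, tid=15&3=3
[3]->row 3+8=11  col 3·2+1+0=7

11,7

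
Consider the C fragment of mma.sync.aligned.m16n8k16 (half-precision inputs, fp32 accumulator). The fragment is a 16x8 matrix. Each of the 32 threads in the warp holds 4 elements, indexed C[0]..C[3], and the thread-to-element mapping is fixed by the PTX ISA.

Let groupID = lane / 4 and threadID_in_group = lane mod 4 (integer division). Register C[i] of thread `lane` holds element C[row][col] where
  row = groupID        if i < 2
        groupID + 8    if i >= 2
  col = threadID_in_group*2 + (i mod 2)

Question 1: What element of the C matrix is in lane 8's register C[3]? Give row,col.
10,1

lane 8: grp=2 (8/4), tig=0 (8%4)
i=3: r=2+8=10, c=0*2+1=1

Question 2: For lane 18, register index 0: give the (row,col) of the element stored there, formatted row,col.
18: gr=4,th=2
[0] (4+0,2*2+0) = (4,4)

4,4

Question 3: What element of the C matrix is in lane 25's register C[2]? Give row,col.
lane 25: gid=6 (25/4), tid=1 (25%4)
i=2: r=6+8=14, c=1*2+0=2

14,2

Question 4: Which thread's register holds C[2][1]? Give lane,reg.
r:2=>grp=2,rB=0  c:1=>tig=0,lo=1
L=2*4+0=8  i=0*2+1=1

8,1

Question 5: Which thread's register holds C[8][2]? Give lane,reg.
1,2

r:8=>grp=0,rB=1  c:2=>tig=1,lo=0
L=0*4+1=1  i=1*2+0=2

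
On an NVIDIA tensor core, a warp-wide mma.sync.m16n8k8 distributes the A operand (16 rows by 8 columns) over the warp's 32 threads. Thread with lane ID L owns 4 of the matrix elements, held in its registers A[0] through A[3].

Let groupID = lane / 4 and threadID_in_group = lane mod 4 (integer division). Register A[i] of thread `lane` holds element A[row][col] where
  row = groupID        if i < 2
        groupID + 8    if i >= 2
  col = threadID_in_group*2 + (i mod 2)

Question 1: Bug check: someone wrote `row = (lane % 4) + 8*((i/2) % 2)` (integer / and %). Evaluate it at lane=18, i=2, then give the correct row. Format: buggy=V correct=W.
`(lane % 4) + 8*((i/2) % 2)`[18,2]->10
lane 18: gid=4 (18/4), tid=2 (18%4)
i=2: r=4+8=12, c=2*2+0=4
row: 10 vs 12

buggy=10 correct=12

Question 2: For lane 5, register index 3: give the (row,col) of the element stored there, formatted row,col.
9,3

5: grp=1,tig=1
[3] (1+8,1*2+1) = (9,3)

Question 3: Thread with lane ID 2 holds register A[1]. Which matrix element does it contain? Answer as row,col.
L=2=>grp=2>>2=0, tig=2&3=2
[1]=>row 0+0=0  col 2·2+1=5

0,5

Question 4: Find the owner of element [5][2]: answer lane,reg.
21,0

r: 5->gid=5,r8=0  c: 2->tid=1,i&1=0
L=5*4+1=21  i=0*2+0=0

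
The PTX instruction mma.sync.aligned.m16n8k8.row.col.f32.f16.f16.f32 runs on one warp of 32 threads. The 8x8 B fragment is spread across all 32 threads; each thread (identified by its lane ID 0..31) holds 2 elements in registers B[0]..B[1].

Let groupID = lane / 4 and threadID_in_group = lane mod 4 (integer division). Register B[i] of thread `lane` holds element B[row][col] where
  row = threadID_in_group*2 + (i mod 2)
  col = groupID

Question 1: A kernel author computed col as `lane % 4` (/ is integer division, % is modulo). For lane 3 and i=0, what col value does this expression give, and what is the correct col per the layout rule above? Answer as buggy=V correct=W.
`lane % 4`[3,0]->3
L=3->gid=3>>2=0, tid=3&3=3
[0]->row 3·2+0=6  col gid=0
col: 3 vs 0

buggy=3 correct=0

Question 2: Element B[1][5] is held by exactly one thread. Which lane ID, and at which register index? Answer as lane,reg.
c=5->g=5  r=1->t=0,b0=1
L=5*4+0=20  i=1=1

20,1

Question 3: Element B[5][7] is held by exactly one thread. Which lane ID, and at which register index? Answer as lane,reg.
c=7→G=7  r=5→T=2,p=1
L=7*4+2=30  i=1=1

30,1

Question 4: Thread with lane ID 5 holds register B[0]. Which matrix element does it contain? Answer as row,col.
L=5->g=5>>2=1, t=5&3=1
[0]->row 1·2+0=2  col g=1

2,1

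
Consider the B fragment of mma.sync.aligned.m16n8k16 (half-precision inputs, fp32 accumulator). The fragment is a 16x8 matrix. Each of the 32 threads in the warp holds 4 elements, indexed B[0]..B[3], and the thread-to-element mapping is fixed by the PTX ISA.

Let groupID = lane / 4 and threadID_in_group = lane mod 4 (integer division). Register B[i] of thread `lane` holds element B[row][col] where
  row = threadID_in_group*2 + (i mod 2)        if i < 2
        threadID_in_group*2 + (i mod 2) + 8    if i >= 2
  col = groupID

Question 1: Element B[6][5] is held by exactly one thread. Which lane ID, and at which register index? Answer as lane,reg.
23,0

c=5→G=5  r=6→rhi=0,T=3,p=0
L=5*4+3=23  i=0*2+0=0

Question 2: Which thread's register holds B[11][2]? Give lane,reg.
9,3

c=2->g=2  r=11->rb=1,t=1,b0=1
L=2*4+1=9  i=1*2+1=3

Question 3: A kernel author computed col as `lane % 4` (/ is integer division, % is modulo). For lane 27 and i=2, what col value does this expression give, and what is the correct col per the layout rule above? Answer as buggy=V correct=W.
buggy=3 correct=6

`lane % 4`[27,2]->3
lane 27->27/4=6, 27 mod 4=3
i=2  r:2·3+0+8->14  c:6
col: 3 vs 6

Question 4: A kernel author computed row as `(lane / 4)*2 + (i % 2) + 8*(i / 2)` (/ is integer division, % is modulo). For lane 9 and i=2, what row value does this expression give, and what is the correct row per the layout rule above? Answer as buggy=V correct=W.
buggy=12 correct=10

`(lane / 4)*2 + (i % 2) + 8*(i / 2)`[9,2]⇒12
9: gr=2,th=1
[2] (1*2+0+8,2) = (10,2)
row: 12 vs 10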